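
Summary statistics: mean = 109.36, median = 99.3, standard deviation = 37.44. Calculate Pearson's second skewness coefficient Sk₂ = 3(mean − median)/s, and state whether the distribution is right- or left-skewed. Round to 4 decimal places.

Sk₂ = 3(109.36 − 99.3) / 37.44 = 3 × 10.0600 / 37.44
    = 30.1800 / 37.44 ≈ 0.8061
Sk₂ > 0 ⇒ mean > median ⇒ right-skewed (positive skew).

0.8061, right-skewed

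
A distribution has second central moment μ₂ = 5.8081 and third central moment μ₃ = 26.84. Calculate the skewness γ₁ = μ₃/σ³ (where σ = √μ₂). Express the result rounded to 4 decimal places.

σ = √μ₂ = √5.8081 = 2.41000
σ³ = μ₂^(3/2) = 13.99752
γ₁ = μ₃/σ³ = 26.84 / 13.99752 ≈ 1.9175

1.9175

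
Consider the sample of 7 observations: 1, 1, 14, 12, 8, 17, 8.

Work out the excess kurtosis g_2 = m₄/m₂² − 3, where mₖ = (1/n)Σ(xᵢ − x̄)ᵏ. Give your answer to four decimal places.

-1.2821

x̄ = 8.7143
Σ(xᵢ − x̄)² = 227.4286 ⇒ m₂ = 32.48980
Σ(xᵢ − x̄)⁴ = 12693.8192 ⇒ m₄ = 1813.40275
m₂² = 1055.58684
g_2 = m₄/m₂² − 3 = 1.71791 − 3 ≈ -1.2821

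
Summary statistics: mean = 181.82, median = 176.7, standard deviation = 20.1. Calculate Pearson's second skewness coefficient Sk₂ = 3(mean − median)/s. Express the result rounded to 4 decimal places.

0.7642

Sk₂ = 3(181.82 − 176.7) / 20.1 = 3 × 5.1200 / 20.1
    = 15.3600 / 20.1 ≈ 0.7642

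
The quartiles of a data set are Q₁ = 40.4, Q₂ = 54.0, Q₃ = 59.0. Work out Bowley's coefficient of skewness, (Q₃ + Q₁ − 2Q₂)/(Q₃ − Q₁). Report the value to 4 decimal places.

-0.4624

numerator: Q₃ + Q₁ − 2Q₂ = 59.0 + 40.4 − 2×54.0 = -8.6000
denominator: Q₃ − Q₁ = 59.0 − 40.4 = 18.6000
Bowley skewness = -8.6000 / 18.6000 ≈ -0.4624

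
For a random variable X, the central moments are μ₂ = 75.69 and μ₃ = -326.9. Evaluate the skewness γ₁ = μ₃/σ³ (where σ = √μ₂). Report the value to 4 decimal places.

-0.4964

σ = √μ₂ = √75.69 = 8.70000
σ³ = μ₂^(3/2) = 658.50300
γ₁ = μ₃/σ³ = -326.9 / 658.50300 ≈ -0.4964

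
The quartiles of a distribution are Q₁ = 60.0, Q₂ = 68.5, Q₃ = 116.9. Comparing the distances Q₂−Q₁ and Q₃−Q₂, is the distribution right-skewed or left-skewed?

Q₂ − Q₁ = 8.5;  Q₃ − Q₂ = 48.4
Q₃ − Q₂ > Q₂ − Q₁ ⇒ the upper half is more spread out ⇒ right-skewed.

right-skewed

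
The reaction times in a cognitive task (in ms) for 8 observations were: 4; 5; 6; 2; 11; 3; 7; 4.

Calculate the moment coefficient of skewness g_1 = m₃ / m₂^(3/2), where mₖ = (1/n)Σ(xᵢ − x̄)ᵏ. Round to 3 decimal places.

x̄ = (4 + 5 + 6 + 2 + 11 + 3 + 7 + 4) / 8 = 5.2500
deviations (xᵢ − x̄): -1.2500, -0.2500, 0.7500, -3.2500, 5.7500, -2.2500, 1.7500, -1.2500
Σ(xᵢ − x̄)² = 55.5000 ⇒ m₂ = 55.5000/8 = 6.93750
Σ(xᵢ − x̄)³ = 146.2500 ⇒ m₃ = 146.2500/8 = 18.28125
m₂^(3/2) = 6.93750^(1.5) = 18.27277
g_1 = m₃ / m₂^(3/2) = 18.28125 / 18.27277 ≈ 1.000

1.000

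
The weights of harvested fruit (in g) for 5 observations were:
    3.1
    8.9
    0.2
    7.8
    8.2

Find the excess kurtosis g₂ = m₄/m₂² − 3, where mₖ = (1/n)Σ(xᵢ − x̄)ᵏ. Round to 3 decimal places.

x̄ = 5.6400
Σ(xᵢ − x̄)² = 57.8920 ⇒ m₂ = 11.57840
Σ(xᵢ − x̄)⁴ = 1095.0677 ⇒ m₄ = 219.01354
m₂² = 134.05935
g₂ = m₄/m₂² − 3 = 1.63371 − 3 ≈ -1.366

-1.366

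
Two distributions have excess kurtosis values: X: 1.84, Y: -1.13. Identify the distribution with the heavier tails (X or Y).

Higher excess kurtosis ⇒ heavier tails relative to the normal distribution.
1.84 vs -1.13: the larger is 1.84, so X has heavier tails. (X is leptokurtic — heavier-than-normal tails; the other is platykurtic.)

X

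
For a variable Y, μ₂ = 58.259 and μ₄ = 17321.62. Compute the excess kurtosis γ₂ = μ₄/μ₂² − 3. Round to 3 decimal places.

μ₂² = 58.259² = 3394.11108
μ₄/μ₂² = 17321.62 / 3394.11108 = 5.10343
γ₂ = 5.10343 − 3 ≈ 2.103

2.103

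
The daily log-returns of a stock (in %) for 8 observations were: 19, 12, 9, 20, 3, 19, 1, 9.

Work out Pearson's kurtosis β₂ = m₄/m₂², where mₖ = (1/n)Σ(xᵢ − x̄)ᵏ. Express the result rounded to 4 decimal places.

1.6067

x̄ = 11.5000
Σ(xᵢ − x̄)² = 380.0000 ⇒ m₂ = 47.50000
Σ(xᵢ − x̄)⁴ = 29001.5000 ⇒ m₄ = 3625.18750
m₂² = 2256.25000
β₂ = m₄/m₂² = 3625.18750 / 2256.25000 ≈ 1.6067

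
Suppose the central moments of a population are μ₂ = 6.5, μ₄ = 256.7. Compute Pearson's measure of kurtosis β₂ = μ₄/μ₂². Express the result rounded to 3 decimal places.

μ₂² = 6.5² = 42.25000
μ₄/μ₂² = 256.7 / 42.25000 = 6.07574
β₂ ≈ 6.076

6.076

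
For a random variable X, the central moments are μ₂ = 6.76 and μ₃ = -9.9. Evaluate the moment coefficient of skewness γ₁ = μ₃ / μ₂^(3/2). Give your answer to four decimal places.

σ = √μ₂ = √6.76 = 2.60000
σ³ = μ₂^(3/2) = 17.57600
γ₁ = μ₃/σ³ = -9.9 / 17.57600 ≈ -0.5633

-0.5633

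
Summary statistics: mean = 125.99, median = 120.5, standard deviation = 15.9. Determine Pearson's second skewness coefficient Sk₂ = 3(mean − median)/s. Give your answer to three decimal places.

1.036

Sk₂ = 3(125.99 − 120.5) / 15.9 = 3 × 5.4900 / 15.9
    = 16.4700 / 15.9 ≈ 1.036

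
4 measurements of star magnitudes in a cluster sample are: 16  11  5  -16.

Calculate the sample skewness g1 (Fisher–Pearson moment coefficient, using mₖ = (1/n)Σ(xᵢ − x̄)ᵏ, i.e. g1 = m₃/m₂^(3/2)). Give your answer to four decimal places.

x̄ = (16 + 11 + 5 - 16) / 4 = 4.0000
deviations (xᵢ − x̄): 12.0000, 7.0000, 1.0000, -20.0000
Σ(xᵢ − x̄)² = 594.0000 ⇒ m₂ = 594.0000/4 = 148.50000
Σ(xᵢ − x̄)³ = -5928.0000 ⇒ m₃ = -5928.0000/4 = -1482.00000
m₂^(3/2) = 148.50000^(1.5) = 1809.62955
g1 = m₃ / m₂^(3/2) = -1482.00000 / 1809.62955 ≈ -0.8190

-0.8190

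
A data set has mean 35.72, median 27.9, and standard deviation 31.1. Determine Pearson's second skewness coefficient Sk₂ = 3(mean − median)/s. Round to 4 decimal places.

Sk₂ = 3(35.72 − 27.9) / 31.1 = 3 × 7.8200 / 31.1
    = 23.4600 / 31.1 ≈ 0.7543

0.7543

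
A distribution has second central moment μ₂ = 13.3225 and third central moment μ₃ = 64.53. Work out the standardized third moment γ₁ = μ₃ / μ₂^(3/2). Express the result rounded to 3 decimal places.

σ = √μ₂ = √13.3225 = 3.65000
σ³ = μ₂^(3/2) = 48.62713
γ₁ = μ₃/σ³ = 64.53 / 48.62713 ≈ 1.327

1.327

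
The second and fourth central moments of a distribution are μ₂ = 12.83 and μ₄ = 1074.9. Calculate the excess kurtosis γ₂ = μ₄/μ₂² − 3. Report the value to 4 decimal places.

3.5300

μ₂² = 12.83² = 164.60890
μ₄/μ₂² = 1074.9 / 164.60890 = 6.53002
γ₂ = 6.53002 − 3 ≈ 3.5300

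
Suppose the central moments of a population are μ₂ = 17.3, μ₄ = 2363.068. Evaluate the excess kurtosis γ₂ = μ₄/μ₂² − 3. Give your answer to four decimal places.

4.8956

μ₂² = 17.3² = 299.29000
μ₄/μ₂² = 2363.068 / 299.29000 = 7.89558
γ₂ = 7.89558 − 3 ≈ 4.8956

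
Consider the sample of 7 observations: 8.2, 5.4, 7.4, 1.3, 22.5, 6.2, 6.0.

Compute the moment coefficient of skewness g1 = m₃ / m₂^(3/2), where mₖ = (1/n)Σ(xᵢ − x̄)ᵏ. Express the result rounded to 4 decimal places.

1.5562

x̄ = (8.2 + 5.4 + 7.4 + 1.3 + 22.5 + 6.2 + 6.0) / 7 = 8.1429
deviations (xᵢ − x̄): 0.0571, -2.7429, -0.7429, -6.8429, 14.3571, -1.9429, -2.1429
Σ(xᵢ − x̄)² = 269.3971 ⇒ m₂ = 269.3971/7 = 38.48531
Σ(xᵢ − x̄)³ = 2600.7697 ⇒ m₃ = 2600.7697/7 = 371.53852
m₂^(3/2) = 38.48531^(1.5) = 238.74947
g1 = m₃ / m₂^(3/2) = 371.53852 / 238.74947 ≈ 1.5562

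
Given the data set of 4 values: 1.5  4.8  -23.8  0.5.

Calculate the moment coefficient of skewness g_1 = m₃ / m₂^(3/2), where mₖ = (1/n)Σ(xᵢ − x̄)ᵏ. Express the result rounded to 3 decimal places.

-1.086

x̄ = (1.5 + 4.8 - 23.8 + 0.5) / 4 = -4.2500
deviations (xᵢ − x̄): 5.7500, 9.0500, -19.5500, 4.7500
Σ(xᵢ − x̄)² = 519.7300 ⇒ m₂ = 519.7300/4 = 129.93250
Σ(xᵢ − x̄)³ = -6433.5600 ⇒ m₃ = -6433.5600/4 = -1608.39000
m₂^(3/2) = 129.93250^(1.5) = 1481.07377
g_1 = m₃ / m₂^(3/2) = -1608.39000 / 1481.07377 ≈ -1.086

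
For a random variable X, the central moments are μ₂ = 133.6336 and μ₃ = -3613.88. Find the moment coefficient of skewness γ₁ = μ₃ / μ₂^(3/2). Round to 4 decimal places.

-2.3394

σ = √μ₂ = √133.6336 = 11.56000
σ³ = μ₂^(3/2) = 1544.80442
γ₁ = μ₃/σ³ = -3613.88 / 1544.80442 ≈ -2.3394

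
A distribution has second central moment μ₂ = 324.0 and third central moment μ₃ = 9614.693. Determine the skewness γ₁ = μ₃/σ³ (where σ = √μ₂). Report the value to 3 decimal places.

σ = √μ₂ = √324.0 = 18.00000
σ³ = μ₂^(3/2) = 5832.00000
γ₁ = μ₃/σ³ = 9614.693 / 5832.00000 ≈ 1.649

1.649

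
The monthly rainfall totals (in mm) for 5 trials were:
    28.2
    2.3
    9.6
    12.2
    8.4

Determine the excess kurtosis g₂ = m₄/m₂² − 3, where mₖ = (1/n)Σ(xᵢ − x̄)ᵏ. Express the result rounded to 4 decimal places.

x̄ = 12.1400
Σ(xᵢ − x̄)² = 375.1920 ⇒ m₂ = 75.03840
Σ(xᵢ − x̄)⁴ = 76137.0564 ⇒ m₄ = 15227.41127
m₂² = 5630.76147
g₂ = m₄/m₂² − 3 = 2.70433 − 3 ≈ -0.2957

-0.2957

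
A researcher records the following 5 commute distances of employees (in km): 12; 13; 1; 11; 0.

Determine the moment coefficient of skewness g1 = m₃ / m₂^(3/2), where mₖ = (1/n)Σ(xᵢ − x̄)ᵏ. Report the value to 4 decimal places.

x̄ = (12 + 13 + 1 + 11 + 0) / 5 = 7.4000
deviations (xᵢ − x̄): 4.6000, 5.6000, -6.4000, 3.6000, -7.4000
Σ(xᵢ − x̄)² = 161.2000 ⇒ m₂ = 161.2000/5 = 32.24000
Σ(xᵢ − x̄)³ = -347.7600 ⇒ m₃ = -347.7600/5 = -69.55200
m₂^(3/2) = 32.24000^(1.5) = 183.05962
g1 = m₃ / m₂^(3/2) = -69.55200 / 183.05962 ≈ -0.3799

-0.3799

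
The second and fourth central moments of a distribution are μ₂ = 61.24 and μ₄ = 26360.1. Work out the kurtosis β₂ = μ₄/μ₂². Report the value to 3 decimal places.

μ₂² = 61.24² = 3750.33760
μ₄/μ₂² = 26360.1 / 3750.33760 = 7.02873
β₂ ≈ 7.029

7.029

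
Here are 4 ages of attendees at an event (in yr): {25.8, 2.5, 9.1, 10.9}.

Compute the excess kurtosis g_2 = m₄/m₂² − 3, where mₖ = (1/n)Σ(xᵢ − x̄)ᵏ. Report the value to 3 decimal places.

x̄ = 12.0750
Σ(xᵢ − x̄)² = 290.2875 ⇒ m₂ = 72.57188
Σ(xᵢ − x̄)⁴ = 43970.9528 ⇒ m₄ = 10992.73820
m₂² = 5266.67704
g_2 = m₄/m₂² − 3 = 2.08722 − 3 ≈ -0.913

-0.913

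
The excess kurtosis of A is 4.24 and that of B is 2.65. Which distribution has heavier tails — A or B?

Higher excess kurtosis ⇒ heavier tails relative to the normal distribution.
4.24 vs 2.65: the larger is 4.24, so A has heavier tails.

A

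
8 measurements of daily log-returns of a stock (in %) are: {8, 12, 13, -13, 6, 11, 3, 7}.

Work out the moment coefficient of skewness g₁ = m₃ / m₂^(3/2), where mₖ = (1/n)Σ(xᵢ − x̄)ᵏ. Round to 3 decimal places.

x̄ = (8 + 12 + 13 - 13 + 6 + 11 + 3 + 7) / 8 = 5.8750
deviations (xᵢ − x̄): 2.1250, 6.1250, 7.1250, -18.8750, 0.1250, 5.1250, -2.8750, 1.1250
Σ(xᵢ − x̄)² = 484.8750 ⇒ m₂ = 484.8750/8 = 60.60938
Σ(xᵢ − x̄)³ = -6011.1563 ⇒ m₃ = -6011.1563/8 = -751.39453
m₂^(3/2) = 60.60938^(1.5) = 471.85625
g₁ = m₃ / m₂^(3/2) = -751.39453 / 471.85625 ≈ -1.592

-1.592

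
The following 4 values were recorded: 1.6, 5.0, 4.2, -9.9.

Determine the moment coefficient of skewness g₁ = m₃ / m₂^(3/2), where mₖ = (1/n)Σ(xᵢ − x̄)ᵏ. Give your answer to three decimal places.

x̄ = (1.6 + 5.0 + 4.2 - 9.9) / 4 = 0.2250
deviations (xᵢ − x̄): 1.3750, 4.7750, 3.9750, -10.1250
Σ(xᵢ − x̄)² = 143.0075 ⇒ m₂ = 143.0075/4 = 35.75188
Σ(xᵢ − x̄)³ = -863.6906 ⇒ m₃ = -863.6906/4 = -215.92266
m₂^(3/2) = 35.75188^(1.5) = 213.77073
g₁ = m₃ / m₂^(3/2) = -215.92266 / 213.77073 ≈ -1.010

-1.010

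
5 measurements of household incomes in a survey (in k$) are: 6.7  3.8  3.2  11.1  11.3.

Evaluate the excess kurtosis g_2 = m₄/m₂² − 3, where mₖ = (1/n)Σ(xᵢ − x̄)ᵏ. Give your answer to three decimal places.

x̄ = 7.2200
Σ(xᵢ − x̄)² = 59.8280 ⇒ m₂ = 11.96560
Σ(xᵢ − x̄)⁴ = 901.7750 ⇒ m₄ = 180.35500
m₂² = 143.17558
g_2 = m₄/m₂² − 3 = 1.25968 − 3 ≈ -1.740

-1.740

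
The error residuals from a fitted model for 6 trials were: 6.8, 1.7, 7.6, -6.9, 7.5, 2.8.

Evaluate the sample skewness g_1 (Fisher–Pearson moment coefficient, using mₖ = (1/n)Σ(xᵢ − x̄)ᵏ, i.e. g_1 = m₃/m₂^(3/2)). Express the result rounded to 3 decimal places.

x̄ = (6.8 + 1.7 + 7.6 - 6.9 + 7.5 + 2.8) / 6 = 3.2500
deviations (xᵢ − x̄): 3.5500, -1.5500, 4.3500, -10.1500, 4.2500, -0.4500
Σ(xᵢ − x̄)² = 155.2150 ⇒ m₂ = 155.2150/6 = 25.86917
Σ(xᵢ − x̄)³ = -845.6760 ⇒ m₃ = -845.6760/6 = -140.94600
m₂^(3/2) = 25.86917^(1.5) = 131.57508
g_1 = m₃ / m₂^(3/2) = -140.94600 / 131.57508 ≈ -1.071

-1.071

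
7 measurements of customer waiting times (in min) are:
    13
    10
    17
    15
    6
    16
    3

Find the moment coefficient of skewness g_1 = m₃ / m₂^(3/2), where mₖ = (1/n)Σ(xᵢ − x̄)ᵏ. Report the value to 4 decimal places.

-0.5310

x̄ = (13 + 10 + 17 + 15 + 6 + 16 + 3) / 7 = 11.4286
deviations (xᵢ − x̄): 1.5714, -1.4286, 5.5714, 3.5714, -5.4286, 4.5714, -8.4286
Σ(xᵢ − x̄)² = 169.7143 ⇒ m₂ = 169.7143/7 = 24.24490
Σ(xᵢ − x̄)³ = -443.7551 ⇒ m₃ = -443.7551/7 = -63.39359
m₂^(3/2) = 24.24490^(1.5) = 119.37972
g_1 = m₃ / m₂^(3/2) = -63.39359 / 119.37972 ≈ -0.5310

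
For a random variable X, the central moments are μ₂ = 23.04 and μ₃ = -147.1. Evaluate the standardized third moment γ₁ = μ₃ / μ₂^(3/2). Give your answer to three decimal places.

-1.330

σ = √μ₂ = √23.04 = 4.80000
σ³ = μ₂^(3/2) = 110.59200
γ₁ = μ₃/σ³ = -147.1 / 110.59200 ≈ -1.330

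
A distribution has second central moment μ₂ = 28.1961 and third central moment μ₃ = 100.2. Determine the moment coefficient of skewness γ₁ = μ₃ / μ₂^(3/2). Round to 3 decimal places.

0.669

σ = √μ₂ = √28.1961 = 5.31000
σ³ = μ₂^(3/2) = 149.72129
γ₁ = μ₃/σ³ = 100.2 / 149.72129 ≈ 0.669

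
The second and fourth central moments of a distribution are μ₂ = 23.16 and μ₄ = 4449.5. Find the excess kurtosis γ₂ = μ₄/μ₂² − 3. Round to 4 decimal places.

μ₂² = 23.16² = 536.38560
μ₄/μ₂² = 4449.5 / 536.38560 = 8.29534
γ₂ = 8.29534 − 3 ≈ 5.2953

5.2953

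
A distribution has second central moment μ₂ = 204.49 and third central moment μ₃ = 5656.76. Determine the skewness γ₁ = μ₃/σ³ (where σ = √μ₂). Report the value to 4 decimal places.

σ = √μ₂ = √204.49 = 14.30000
σ³ = μ₂^(3/2) = 2924.20700
γ₁ = μ₃/σ³ = 5656.76 / 2924.20700 ≈ 1.9345

1.9345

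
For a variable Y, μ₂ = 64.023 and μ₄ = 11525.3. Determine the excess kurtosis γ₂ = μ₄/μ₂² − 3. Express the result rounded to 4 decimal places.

μ₂² = 64.023² = 4098.94453
μ₄/μ₂² = 11525.3 / 4098.94453 = 2.81177
γ₂ = 2.81177 − 3 ≈ -0.1882

-0.1882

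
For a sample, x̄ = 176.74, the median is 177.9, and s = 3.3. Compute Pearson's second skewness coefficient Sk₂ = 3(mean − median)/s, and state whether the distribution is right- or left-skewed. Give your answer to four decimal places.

Sk₂ = 3(176.74 − 177.9) / 3.3 = 3 × -1.1600 / 3.3
    = -3.4800 / 3.3 ≈ -1.0545
Sk₂ < 0 ⇒ mean < median ⇒ left-skewed (negative skew).

-1.0545, left-skewed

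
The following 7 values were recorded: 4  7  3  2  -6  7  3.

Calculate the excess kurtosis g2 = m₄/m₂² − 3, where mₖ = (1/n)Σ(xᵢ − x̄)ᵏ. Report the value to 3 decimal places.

x̄ = 2.8571
Σ(xᵢ − x̄)² = 114.8571 ⇒ m₂ = 16.40816
Σ(xᵢ − x̄)⁴ = 6745.6443 ⇒ m₄ = 963.66347
m₂² = 269.22782
g2 = m₄/m₂² − 3 = 3.57936 − 3 ≈ 0.579

0.579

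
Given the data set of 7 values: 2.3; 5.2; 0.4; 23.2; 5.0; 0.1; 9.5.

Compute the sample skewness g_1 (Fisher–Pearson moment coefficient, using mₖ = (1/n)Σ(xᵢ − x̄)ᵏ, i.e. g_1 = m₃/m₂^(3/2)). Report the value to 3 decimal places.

1.415

x̄ = (2.3 + 5.2 + 0.4 + 23.2 + 5.0 + 0.1 + 9.5) / 7 = 6.5286
deviations (xᵢ − x̄): -4.2286, -1.3286, -6.1286, 16.6714, -1.5286, -6.4286, 2.9714
Σ(xᵢ − x̄)² = 387.6343 ⇒ m₂ = 387.6343/7 = 55.37633
Σ(xᵢ − x̄)³ = 4082.4520 ⇒ m₃ = 4082.4520/7 = 583.20743
m₂^(3/2) = 55.37633^(1.5) = 412.08444
g_1 = m₃ / m₂^(3/2) = 583.20743 / 412.08444 ≈ 1.415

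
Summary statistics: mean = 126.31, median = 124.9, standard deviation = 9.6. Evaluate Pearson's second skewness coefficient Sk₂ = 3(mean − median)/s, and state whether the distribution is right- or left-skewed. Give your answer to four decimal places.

0.4406, right-skewed

Sk₂ = 3(126.31 − 124.9) / 9.6 = 3 × 1.4100 / 9.6
    = 4.2300 / 9.6 ≈ 0.4406
Sk₂ > 0 ⇒ mean > median ⇒ right-skewed (positive skew).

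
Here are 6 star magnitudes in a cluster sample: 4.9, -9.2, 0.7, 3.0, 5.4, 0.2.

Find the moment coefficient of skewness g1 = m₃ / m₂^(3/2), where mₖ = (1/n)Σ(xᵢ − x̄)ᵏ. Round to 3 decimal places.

-1.198

x̄ = (4.9 - 9.2 + 0.7 + 3.0 + 5.4 + 0.2) / 6 = 0.8333
deviations (xᵢ − x̄): 4.0667, -10.0333, -0.1333, 2.1667, 4.5667, -0.6333
Σ(xᵢ − x̄)² = 143.1733 ⇒ m₂ = 143.1733/6 = 23.86222
Σ(xᵢ − x̄)³ = -837.6296 ⇒ m₃ = -837.6296/6 = -139.60493
m₂^(3/2) = 23.86222^(1.5) = 116.56451
g1 = m₃ / m₂^(3/2) = -139.60493 / 116.56451 ≈ -1.198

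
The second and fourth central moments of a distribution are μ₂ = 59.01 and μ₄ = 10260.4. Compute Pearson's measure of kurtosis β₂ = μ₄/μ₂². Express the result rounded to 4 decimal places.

2.9465

μ₂² = 59.01² = 3482.18010
μ₄/μ₂² = 10260.4 / 3482.18010 = 2.94654
β₂ ≈ 2.9465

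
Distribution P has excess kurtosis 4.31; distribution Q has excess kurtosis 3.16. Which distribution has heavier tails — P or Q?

Higher excess kurtosis ⇒ heavier tails relative to the normal distribution.
4.31 vs 3.16: the larger is 4.31, so P has heavier tails.

P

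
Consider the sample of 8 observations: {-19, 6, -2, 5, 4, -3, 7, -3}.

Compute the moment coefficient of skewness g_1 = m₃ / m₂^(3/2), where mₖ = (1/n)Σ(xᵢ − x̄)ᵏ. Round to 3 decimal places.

x̄ = (-19 + 6 - 2 + 5 + 4 - 3 + 7 - 3) / 8 = -0.6250
deviations (xᵢ − x̄): -18.3750, 6.6250, -1.3750, 5.6250, 4.6250, -2.3750, 7.6250, -2.3750
Σ(xᵢ − x̄)² = 505.8750 ⇒ m₂ = 505.8750/8 = 63.23438
Σ(xᵢ − x̄)³ = -5222.5313 ⇒ m₃ = -5222.5313/8 = -652.81641
m₂^(3/2) = 63.23438^(1.5) = 502.84003
g_1 = m₃ / m₂^(3/2) = -652.81641 / 502.84003 ≈ -1.298

-1.298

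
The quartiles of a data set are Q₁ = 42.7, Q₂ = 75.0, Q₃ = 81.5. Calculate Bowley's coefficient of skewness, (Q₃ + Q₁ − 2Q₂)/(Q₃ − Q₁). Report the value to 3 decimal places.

numerator: Q₃ + Q₁ − 2Q₂ = 81.5 + 42.7 − 2×75.0 = -25.8000
denominator: Q₃ − Q₁ = 81.5 − 42.7 = 38.8000
Bowley skewness = -25.8000 / 38.8000 ≈ -0.665

-0.665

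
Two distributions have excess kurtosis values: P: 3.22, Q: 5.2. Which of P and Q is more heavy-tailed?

Higher excess kurtosis ⇒ heavier tails relative to the normal distribution.
3.22 vs 5.2: the larger is 5.2, so Q has heavier tails.

Q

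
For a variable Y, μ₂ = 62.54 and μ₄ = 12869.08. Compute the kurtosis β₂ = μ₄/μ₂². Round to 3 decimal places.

μ₂² = 62.54² = 3911.25160
μ₄/μ₂² = 12869.08 / 3911.25160 = 3.29027
β₂ ≈ 3.290

3.290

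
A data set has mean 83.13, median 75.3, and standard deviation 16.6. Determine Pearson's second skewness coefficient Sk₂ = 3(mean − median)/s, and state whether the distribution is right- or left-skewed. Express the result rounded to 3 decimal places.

Sk₂ = 3(83.13 − 75.3) / 16.6 = 3 × 7.8300 / 16.6
    = 23.4900 / 16.6 ≈ 1.415
Sk₂ > 0 ⇒ mean > median ⇒ right-skewed (positive skew).

1.415, right-skewed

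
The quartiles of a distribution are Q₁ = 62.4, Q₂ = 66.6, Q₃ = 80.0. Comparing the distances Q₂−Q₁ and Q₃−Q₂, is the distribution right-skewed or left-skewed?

right-skewed

Q₂ − Q₁ = 4.2;  Q₃ − Q₂ = 13.4
Q₃ − Q₂ > Q₂ − Q₁ ⇒ the upper half is more spread out ⇒ right-skewed.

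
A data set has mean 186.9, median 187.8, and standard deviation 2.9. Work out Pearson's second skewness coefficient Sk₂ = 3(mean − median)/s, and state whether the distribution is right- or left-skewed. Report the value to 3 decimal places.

-0.931, left-skewed

Sk₂ = 3(186.9 − 187.8) / 2.9 = 3 × -0.9000 / 2.9
    = -2.7000 / 2.9 ≈ -0.931
Sk₂ < 0 ⇒ mean < median ⇒ left-skewed (negative skew).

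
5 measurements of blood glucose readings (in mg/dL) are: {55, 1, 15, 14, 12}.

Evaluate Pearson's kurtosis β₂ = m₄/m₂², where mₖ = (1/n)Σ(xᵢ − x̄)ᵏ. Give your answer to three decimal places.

2.952

x̄ = 19.4000
Σ(xᵢ − x̄)² = 1709.2000 ⇒ m₂ = 341.84000
Σ(xᵢ − x̄)⁴ = 1725048.0160 ⇒ m₄ = 345009.60320
m₂² = 116854.58560
β₂ = m₄/m₂² = 345009.60320 / 116854.58560 ≈ 2.952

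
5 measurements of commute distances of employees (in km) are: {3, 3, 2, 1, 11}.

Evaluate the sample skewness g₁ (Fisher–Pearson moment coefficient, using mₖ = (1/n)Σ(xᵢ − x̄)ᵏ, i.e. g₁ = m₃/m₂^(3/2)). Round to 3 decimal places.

1.336

x̄ = (3 + 3 + 2 + 1 + 11) / 5 = 4.0000
deviations (xᵢ − x̄): -1.0000, -1.0000, -2.0000, -3.0000, 7.0000
Σ(xᵢ − x̄)² = 64.0000 ⇒ m₂ = 64.0000/5 = 12.80000
Σ(xᵢ − x̄)³ = 306.0000 ⇒ m₃ = 306.0000/5 = 61.20000
m₂^(3/2) = 12.80000^(1.5) = 45.79467
g₁ = m₃ / m₂^(3/2) = 61.20000 / 45.79467 ≈ 1.336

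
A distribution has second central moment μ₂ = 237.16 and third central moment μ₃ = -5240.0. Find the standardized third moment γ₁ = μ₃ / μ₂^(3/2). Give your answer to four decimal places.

-1.4347

σ = √μ₂ = √237.16 = 15.40000
σ³ = μ₂^(3/2) = 3652.26400
γ₁ = μ₃/σ³ = -5240.0 / 3652.26400 ≈ -1.4347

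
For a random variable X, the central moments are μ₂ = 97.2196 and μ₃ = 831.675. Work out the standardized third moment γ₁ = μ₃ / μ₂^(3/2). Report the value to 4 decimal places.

σ = √μ₂ = √97.2196 = 9.86000
σ³ = μ₂^(3/2) = 958.58526
γ₁ = μ₃/σ³ = 831.675 / 958.58526 ≈ 0.8676

0.8676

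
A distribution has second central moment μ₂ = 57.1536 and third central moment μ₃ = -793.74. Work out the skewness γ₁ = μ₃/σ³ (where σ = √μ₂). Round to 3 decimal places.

-1.837

σ = √μ₂ = √57.1536 = 7.56000
σ³ = μ₂^(3/2) = 432.08122
γ₁ = μ₃/σ³ = -793.74 / 432.08122 ≈ -1.837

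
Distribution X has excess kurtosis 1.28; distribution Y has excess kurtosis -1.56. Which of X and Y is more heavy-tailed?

Higher excess kurtosis ⇒ heavier tails relative to the normal distribution.
1.28 vs -1.56: the larger is 1.28, so X has heavier tails. (X is leptokurtic — heavier-than-normal tails; the other is platykurtic.)

X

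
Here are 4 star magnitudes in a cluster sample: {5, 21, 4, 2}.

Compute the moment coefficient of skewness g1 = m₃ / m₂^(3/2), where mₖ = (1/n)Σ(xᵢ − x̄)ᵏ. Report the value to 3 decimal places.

1.084

x̄ = (5 + 21 + 4 + 2) / 4 = 8.0000
deviations (xᵢ − x̄): -3.0000, 13.0000, -4.0000, -6.0000
Σ(xᵢ − x̄)² = 230.0000 ⇒ m₂ = 230.0000/4 = 57.50000
Σ(xᵢ − x̄)³ = 1890.0000 ⇒ m₃ = 1890.0000/4 = 472.50000
m₂^(3/2) = 57.50000^(1.5) = 436.01534
g1 = m₃ / m₂^(3/2) = 472.50000 / 436.01534 ≈ 1.084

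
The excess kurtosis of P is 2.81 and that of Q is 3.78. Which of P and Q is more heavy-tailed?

Higher excess kurtosis ⇒ heavier tails relative to the normal distribution.
2.81 vs 3.78: the larger is 3.78, so Q has heavier tails.

Q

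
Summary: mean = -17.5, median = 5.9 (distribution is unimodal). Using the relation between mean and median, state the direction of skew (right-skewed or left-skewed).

mean − median = -17.5 − 5.9 = -23.4
mean < median ⇒ the longer tail is on the left ⇒ left-skewed (negatively skewed).

left-skewed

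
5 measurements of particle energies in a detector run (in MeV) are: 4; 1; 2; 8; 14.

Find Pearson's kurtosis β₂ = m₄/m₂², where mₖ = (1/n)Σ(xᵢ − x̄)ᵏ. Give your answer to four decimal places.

2.0805

x̄ = 5.8000
Σ(xᵢ − x̄)² = 112.8000 ⇒ m₂ = 22.56000
Σ(xᵢ − x̄)⁴ = 5294.4960 ⇒ m₄ = 1058.89920
m₂² = 508.95360
β₂ = m₄/m₂² = 1058.89920 / 508.95360 ≈ 2.0805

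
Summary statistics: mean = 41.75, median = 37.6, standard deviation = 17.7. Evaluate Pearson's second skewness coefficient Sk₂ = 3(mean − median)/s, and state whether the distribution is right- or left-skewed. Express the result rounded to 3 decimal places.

0.703, right-skewed

Sk₂ = 3(41.75 − 37.6) / 17.7 = 3 × 4.1500 / 17.7
    = 12.4500 / 17.7 ≈ 0.703
Sk₂ > 0 ⇒ mean > median ⇒ right-skewed (positive skew).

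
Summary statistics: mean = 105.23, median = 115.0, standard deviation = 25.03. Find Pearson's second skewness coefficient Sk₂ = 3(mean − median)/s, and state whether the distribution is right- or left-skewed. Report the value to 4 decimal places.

-1.1710, left-skewed

Sk₂ = 3(105.23 − 115.0) / 25.03 = 3 × -9.7700 / 25.03
    = -29.3100 / 25.03 ≈ -1.1710
Sk₂ < 0 ⇒ mean < median ⇒ left-skewed (negative skew).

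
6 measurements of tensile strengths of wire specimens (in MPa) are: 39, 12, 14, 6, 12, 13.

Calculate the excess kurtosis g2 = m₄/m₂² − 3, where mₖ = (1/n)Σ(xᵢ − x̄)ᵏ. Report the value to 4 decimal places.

x̄ = 16.0000
Σ(xᵢ − x̄)² = 674.0000 ⇒ m₂ = 112.33333
Σ(xᵢ − x̄)⁴ = 290450.0000 ⇒ m₄ = 48408.33333
m₂² = 12618.77778
g2 = m₄/m₂² − 3 = 3.83621 − 3 ≈ 0.8362

0.8362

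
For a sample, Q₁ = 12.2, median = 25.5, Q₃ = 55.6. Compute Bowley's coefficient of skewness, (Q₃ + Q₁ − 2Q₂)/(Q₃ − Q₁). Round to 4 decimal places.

0.3871

numerator: Q₃ + Q₁ − 2Q₂ = 55.6 + 12.2 − 2×25.5 = 16.8000
denominator: Q₃ − Q₁ = 55.6 − 12.2 = 43.4000
Bowley skewness = 16.8000 / 43.4000 ≈ 0.3871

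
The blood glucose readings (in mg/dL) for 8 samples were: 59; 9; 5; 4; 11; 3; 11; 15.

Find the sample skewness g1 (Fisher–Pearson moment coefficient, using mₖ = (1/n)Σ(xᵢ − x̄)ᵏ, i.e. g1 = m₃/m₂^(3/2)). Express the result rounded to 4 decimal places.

2.0484

x̄ = (59 + 9 + 5 + 4 + 11 + 3 + 11 + 15) / 8 = 14.6250
deviations (xᵢ − x̄): 44.3750, -5.6250, -9.6250, -10.6250, -3.6250, -11.6250, -3.6250, 0.3750
Σ(xᵢ − x̄)² = 2367.8750 ⇒ m₂ = 2367.8750/8 = 295.98438
Σ(xᵢ − x̄)³ = 83445.2813 ⇒ m₃ = 83445.2813/8 = 10430.66016
m₂^(3/2) = 295.98438^(1.5) = 5092.17333
g1 = m₃ / m₂^(3/2) = 10430.66016 / 5092.17333 ≈ 2.0484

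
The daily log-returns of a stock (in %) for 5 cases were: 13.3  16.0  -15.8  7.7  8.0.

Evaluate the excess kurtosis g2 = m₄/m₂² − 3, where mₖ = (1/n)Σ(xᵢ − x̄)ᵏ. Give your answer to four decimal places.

x̄ = 5.8400
Σ(xᵢ − x̄)² = 635.2920 ⇒ m₂ = 127.05840
Σ(xᵢ − x̄)⁴ = 233081.5112 ⇒ m₄ = 46616.30224
m₂² = 16143.83701
g2 = m₄/m₂² − 3 = 2.88756 − 3 ≈ -0.1124

-0.1124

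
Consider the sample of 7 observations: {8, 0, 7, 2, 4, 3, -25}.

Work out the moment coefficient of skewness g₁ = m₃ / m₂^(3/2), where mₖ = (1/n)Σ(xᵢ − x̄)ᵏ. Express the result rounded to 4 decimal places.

x̄ = (8 + 0 + 7 + 2 + 4 + 3 - 25) / 7 = -0.1429
deviations (xᵢ − x̄): 8.1429, 0.1429, 7.1429, 2.1429, 4.1429, 3.1429, -24.8571
Σ(xᵢ − x̄)² = 766.8571 ⇒ m₂ = 766.8571/7 = 109.55102
Σ(xᵢ − x̄)³ = -14342.3265 ⇒ m₃ = -14342.3265/7 = -2048.90379
m₂^(3/2) = 109.55102^(1.5) = 1146.63354
g₁ = m₃ / m₂^(3/2) = -2048.90379 / 1146.63354 ≈ -1.7869

-1.7869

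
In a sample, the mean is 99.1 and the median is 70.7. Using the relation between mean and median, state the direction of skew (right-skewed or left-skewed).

right-skewed

mean − median = 99.1 − 70.7 = 28.4
mean > median ⇒ the longer tail is on the right ⇒ right-skewed (positively skewed).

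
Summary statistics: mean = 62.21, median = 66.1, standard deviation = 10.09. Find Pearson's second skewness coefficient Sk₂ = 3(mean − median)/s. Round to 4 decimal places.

-1.1566

Sk₂ = 3(62.21 − 66.1) / 10.09 = 3 × -3.8900 / 10.09
    = -11.6700 / 10.09 ≈ -1.1566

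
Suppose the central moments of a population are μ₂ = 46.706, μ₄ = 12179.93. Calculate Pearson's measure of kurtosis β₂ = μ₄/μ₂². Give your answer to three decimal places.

5.583

μ₂² = 46.706² = 2181.45044
μ₄/μ₂² = 12179.93 / 2181.45044 = 5.58341
β₂ ≈ 5.583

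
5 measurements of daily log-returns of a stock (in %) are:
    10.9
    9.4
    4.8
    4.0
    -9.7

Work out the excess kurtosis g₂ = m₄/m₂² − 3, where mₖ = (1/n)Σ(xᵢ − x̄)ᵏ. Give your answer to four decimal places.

-0.3400

x̄ = 3.8800
Σ(xᵢ − x̄)² = 265.0280 ⇒ m₂ = 53.00560
Σ(xᵢ − x̄)⁴ = 37367.1283 ⇒ m₄ = 7473.42566
m₂² = 2809.59363
g₂ = m₄/m₂² − 3 = 2.65997 − 3 ≈ -0.3400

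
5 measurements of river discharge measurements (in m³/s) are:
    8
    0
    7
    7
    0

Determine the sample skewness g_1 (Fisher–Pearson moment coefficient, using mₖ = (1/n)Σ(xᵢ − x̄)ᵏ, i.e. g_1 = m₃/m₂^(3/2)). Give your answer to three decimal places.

x̄ = (8 + 0 + 7 + 7 + 0) / 5 = 4.4000
deviations (xᵢ − x̄): 3.6000, -4.4000, 2.6000, 2.6000, -4.4000
Σ(xᵢ − x̄)² = 65.2000 ⇒ m₂ = 65.2000/5 = 13.04000
Σ(xᵢ − x̄)³ = -88.5600 ⇒ m₃ = -88.5600/5 = -17.71200
m₂^(3/2) = 13.04000^(1.5) = 47.08867
g_1 = m₃ / m₂^(3/2) = -17.71200 / 47.08867 ≈ -0.376

-0.376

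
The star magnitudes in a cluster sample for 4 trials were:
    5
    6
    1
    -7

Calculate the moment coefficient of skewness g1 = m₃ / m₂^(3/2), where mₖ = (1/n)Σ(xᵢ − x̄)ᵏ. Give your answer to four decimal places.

x̄ = (5 + 6 + 1 - 7) / 4 = 1.2500
deviations (xᵢ − x̄): 3.7500, 4.7500, -0.2500, -8.2500
Σ(xᵢ − x̄)² = 104.7500 ⇒ m₂ = 104.7500/4 = 26.18750
Σ(xᵢ − x̄)³ = -401.6250 ⇒ m₃ = -401.6250/4 = -100.40625
m₂^(3/2) = 26.18750^(1.5) = 134.01119
g1 = m₃ / m₂^(3/2) = -100.40625 / 134.01119 ≈ -0.7492

-0.7492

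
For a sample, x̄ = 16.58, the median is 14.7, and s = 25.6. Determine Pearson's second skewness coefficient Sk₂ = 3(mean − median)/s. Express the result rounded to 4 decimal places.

0.2203

Sk₂ = 3(16.58 − 14.7) / 25.6 = 3 × 1.8800 / 25.6
    = 5.6400 / 25.6 ≈ 0.2203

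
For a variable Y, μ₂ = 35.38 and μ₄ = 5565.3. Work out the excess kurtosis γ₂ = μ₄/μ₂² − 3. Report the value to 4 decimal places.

1.4460

μ₂² = 35.38² = 1251.74440
μ₄/μ₂² = 5565.3 / 1251.74440 = 4.44604
γ₂ = 4.44604 − 3 ≈ 1.4460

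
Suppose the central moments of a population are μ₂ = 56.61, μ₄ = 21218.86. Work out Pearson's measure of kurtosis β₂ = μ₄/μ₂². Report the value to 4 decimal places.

μ₂² = 56.61² = 3204.69210
μ₄/μ₂² = 21218.86 / 3204.69210 = 6.62119
β₂ ≈ 6.6212

6.6212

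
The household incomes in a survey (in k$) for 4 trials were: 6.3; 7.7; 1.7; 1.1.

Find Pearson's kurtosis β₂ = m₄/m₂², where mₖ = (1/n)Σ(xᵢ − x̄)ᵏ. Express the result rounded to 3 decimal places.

x̄ = 4.2000
Σ(xᵢ − x̄)² = 32.5200 ⇒ m₂ = 8.13000
Σ(xᵢ − x̄)⁴ = 300.9252 ⇒ m₄ = 75.23130
m₂² = 66.09690
β₂ = m₄/m₂² = 75.23130 / 66.09690 ≈ 1.138

1.138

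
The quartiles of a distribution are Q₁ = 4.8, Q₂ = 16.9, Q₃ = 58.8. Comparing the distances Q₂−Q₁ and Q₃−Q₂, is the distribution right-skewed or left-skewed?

right-skewed

Q₂ − Q₁ = 12.1;  Q₃ − Q₂ = 41.9
Q₃ − Q₂ > Q₂ − Q₁ ⇒ the upper half is more spread out ⇒ right-skewed.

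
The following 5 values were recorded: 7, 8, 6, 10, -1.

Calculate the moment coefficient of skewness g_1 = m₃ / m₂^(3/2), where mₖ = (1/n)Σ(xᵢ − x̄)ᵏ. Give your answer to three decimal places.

-1.031

x̄ = (7 + 8 + 6 + 10 - 1) / 5 = 6.0000
deviations (xᵢ − x̄): 1.0000, 2.0000, 0.0000, 4.0000, -7.0000
Σ(xᵢ − x̄)² = 70.0000 ⇒ m₂ = 70.0000/5 = 14.00000
Σ(xᵢ − x̄)³ = -270.0000 ⇒ m₃ = -270.0000/5 = -54.00000
m₂^(3/2) = 14.00000^(1.5) = 52.38320
g_1 = m₃ / m₂^(3/2) = -54.00000 / 52.38320 ≈ -1.031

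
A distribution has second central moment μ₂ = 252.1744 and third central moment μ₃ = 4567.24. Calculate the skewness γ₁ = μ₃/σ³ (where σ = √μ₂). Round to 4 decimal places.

1.1405

σ = √μ₂ = √252.1744 = 15.88000
σ³ = μ₂^(3/2) = 4004.52947
γ₁ = μ₃/σ³ = 4567.24 / 4004.52947 ≈ 1.1405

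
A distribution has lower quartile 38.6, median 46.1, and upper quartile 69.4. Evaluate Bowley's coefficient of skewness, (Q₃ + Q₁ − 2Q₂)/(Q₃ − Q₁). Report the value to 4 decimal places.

0.5130

numerator: Q₃ + Q₁ − 2Q₂ = 69.4 + 38.6 − 2×46.1 = 15.8000
denominator: Q₃ − Q₁ = 69.4 − 38.6 = 30.8000
Bowley skewness = 15.8000 / 30.8000 ≈ 0.5130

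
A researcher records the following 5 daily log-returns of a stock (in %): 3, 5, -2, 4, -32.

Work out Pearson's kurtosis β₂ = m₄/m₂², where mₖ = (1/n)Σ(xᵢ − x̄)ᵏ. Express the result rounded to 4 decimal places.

x̄ = -4.4000
Σ(xᵢ − x̄)² = 981.2000 ⇒ m₂ = 196.24000
Σ(xᵢ − x̄)⁴ = 596096.3360 ⇒ m₄ = 119219.26720
m₂² = 38510.13760
β₂ = m₄/m₂² = 119219.26720 / 38510.13760 ≈ 3.0958

3.0958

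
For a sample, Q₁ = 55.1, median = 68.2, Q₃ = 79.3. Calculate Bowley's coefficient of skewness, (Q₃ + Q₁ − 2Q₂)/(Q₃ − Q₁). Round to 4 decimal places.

numerator: Q₃ + Q₁ − 2Q₂ = 79.3 + 55.1 − 2×68.2 = -2.0000
denominator: Q₃ − Q₁ = 79.3 − 55.1 = 24.2000
Bowley skewness = -2.0000 / 24.2000 ≈ -0.0826

-0.0826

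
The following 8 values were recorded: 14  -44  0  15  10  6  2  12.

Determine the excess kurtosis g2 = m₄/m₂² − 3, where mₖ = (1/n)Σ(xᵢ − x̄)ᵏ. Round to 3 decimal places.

x̄ = 1.8750
Σ(xᵢ − x̄)² = 2612.8750 ⇒ m₂ = 326.60938
Σ(xᵢ − x̄)⁴ = 4495444.4629 ⇒ m₄ = 561930.55786
m₂² = 106673.68384
g2 = m₄/m₂² − 3 = 5.26775 − 3 ≈ 2.268

2.268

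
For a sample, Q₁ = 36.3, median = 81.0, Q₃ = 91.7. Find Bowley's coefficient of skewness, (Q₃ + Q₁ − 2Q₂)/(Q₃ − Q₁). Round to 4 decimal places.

-0.6137

numerator: Q₃ + Q₁ − 2Q₂ = 91.7 + 36.3 − 2×81.0 = -34.0000
denominator: Q₃ − Q₁ = 91.7 − 36.3 = 55.4000
Bowley skewness = -34.0000 / 55.4000 ≈ -0.6137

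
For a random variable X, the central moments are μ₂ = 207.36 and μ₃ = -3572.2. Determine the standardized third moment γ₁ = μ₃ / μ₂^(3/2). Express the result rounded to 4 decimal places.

-1.1963

σ = √μ₂ = √207.36 = 14.40000
σ³ = μ₂^(3/2) = 2985.98400
γ₁ = μ₃/σ³ = -3572.2 / 2985.98400 ≈ -1.1963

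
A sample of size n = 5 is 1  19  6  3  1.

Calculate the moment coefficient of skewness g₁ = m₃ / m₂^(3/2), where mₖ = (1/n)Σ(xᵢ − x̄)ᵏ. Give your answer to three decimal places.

x̄ = (1 + 19 + 6 + 3 + 1) / 5 = 6.0000
deviations (xᵢ − x̄): -5.0000, 13.0000, 0.0000, -3.0000, -5.0000
Σ(xᵢ − x̄)² = 228.0000 ⇒ m₂ = 228.0000/5 = 45.60000
Σ(xᵢ − x̄)³ = 1920.0000 ⇒ m₃ = 1920.0000/5 = 384.00000
m₂^(3/2) = 45.60000^(1.5) = 307.92664
g₁ = m₃ / m₂^(3/2) = 384.00000 / 307.92664 ≈ 1.247

1.247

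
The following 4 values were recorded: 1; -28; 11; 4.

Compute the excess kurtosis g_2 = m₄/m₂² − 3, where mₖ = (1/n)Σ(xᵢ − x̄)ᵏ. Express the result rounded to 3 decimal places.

-0.800

x̄ = -3.0000
Σ(xᵢ − x̄)² = 886.0000 ⇒ m₂ = 221.50000
Σ(xᵢ − x̄)⁴ = 431698.0000 ⇒ m₄ = 107924.50000
m₂² = 49062.25000
g_2 = m₄/m₂² − 3 = 2.19975 − 3 ≈ -0.800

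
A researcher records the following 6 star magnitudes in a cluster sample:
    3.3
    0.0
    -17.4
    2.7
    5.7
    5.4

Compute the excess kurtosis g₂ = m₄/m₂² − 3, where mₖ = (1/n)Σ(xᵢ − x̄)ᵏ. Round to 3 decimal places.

x̄ = -0.0500
Σ(xᵢ − x̄)² = 382.5750 ⇒ m₂ = 63.76250
Σ(xᵢ − x̄)⁴ = 92773.0488 ⇒ m₄ = 15462.17481
m₂² = 4065.65641
g₂ = m₄/m₂² − 3 = 3.80312 − 3 ≈ 0.803

0.803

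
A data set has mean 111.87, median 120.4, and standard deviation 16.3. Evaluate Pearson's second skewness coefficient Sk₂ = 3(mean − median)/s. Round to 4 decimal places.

Sk₂ = 3(111.87 − 120.4) / 16.3 = 3 × -8.5300 / 16.3
    = -25.5900 / 16.3 ≈ -1.5699

-1.5699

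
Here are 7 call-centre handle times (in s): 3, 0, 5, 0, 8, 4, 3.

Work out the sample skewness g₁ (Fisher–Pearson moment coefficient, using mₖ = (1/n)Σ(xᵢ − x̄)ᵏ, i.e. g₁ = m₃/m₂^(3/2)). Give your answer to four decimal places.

0.3174

x̄ = (3 + 0 + 5 + 0 + 8 + 4 + 3) / 7 = 3.2857
deviations (xᵢ − x̄): -0.2857, -3.2857, 1.7143, -3.2857, 4.7143, 0.7143, -0.2857
Σ(xᵢ − x̄)² = 47.4286 ⇒ m₂ = 47.4286/7 = 6.77551
Σ(xᵢ − x̄)³ = 39.1837 ⇒ m₃ = 39.1837/7 = 5.59767
m₂^(3/2) = 6.77551^(1.5) = 17.63652
g₁ = m₃ / m₂^(3/2) = 5.59767 / 17.63652 ≈ 0.3174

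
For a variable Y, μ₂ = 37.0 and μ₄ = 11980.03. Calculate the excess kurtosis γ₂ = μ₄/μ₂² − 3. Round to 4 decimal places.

μ₂² = 37.0² = 1369.00000
μ₄/μ₂² = 11980.03 / 1369.00000 = 8.75093
γ₂ = 8.75093 − 3 ≈ 5.7509

5.7509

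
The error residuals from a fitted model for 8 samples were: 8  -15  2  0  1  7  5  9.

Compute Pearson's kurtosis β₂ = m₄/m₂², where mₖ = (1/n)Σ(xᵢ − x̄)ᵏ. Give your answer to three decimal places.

x̄ = 2.1250
Σ(xᵢ − x̄)² = 412.8750 ⇒ m₂ = 51.60938
Σ(xᵢ − x̄)⁴ = 90085.2129 ⇒ m₄ = 11260.65161
m₂² = 2663.52759
β₂ = m₄/m₂² = 11260.65161 / 2663.52759 ≈ 4.228

4.228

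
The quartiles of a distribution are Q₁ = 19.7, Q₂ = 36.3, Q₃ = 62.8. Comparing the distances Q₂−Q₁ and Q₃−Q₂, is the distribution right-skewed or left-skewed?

right-skewed

Q₂ − Q₁ = 16.6;  Q₃ − Q₂ = 26.5
Q₃ − Q₂ > Q₂ − Q₁ ⇒ the upper half is more spread out ⇒ right-skewed.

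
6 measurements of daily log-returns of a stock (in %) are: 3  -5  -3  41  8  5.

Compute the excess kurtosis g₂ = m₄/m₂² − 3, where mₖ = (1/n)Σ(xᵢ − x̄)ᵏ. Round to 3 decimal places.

0.633

x̄ = 8.1667
Σ(xᵢ − x̄)² = 1412.8333 ⇒ m₂ = 235.47222
Σ(xᵢ − x̄)⁴ = 1208559.8194 ⇒ m₄ = 201426.63657
m₂² = 55447.16744
g₂ = m₄/m₂² − 3 = 3.63277 − 3 ≈ 0.633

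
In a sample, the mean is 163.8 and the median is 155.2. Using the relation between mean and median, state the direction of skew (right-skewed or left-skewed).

mean − median = 163.8 − 155.2 = 8.6
mean > median ⇒ the longer tail is on the right ⇒ right-skewed (positively skewed).

right-skewed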